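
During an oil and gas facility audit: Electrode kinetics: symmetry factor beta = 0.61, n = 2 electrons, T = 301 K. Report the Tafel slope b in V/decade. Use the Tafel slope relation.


Apply the Tafel slope relation: b = 2.303*R*T/(beta*n*F)
Numerator: 2.303 * 8.314 * 301 = 5763.29
Denominator: 0.61 * 2 * 96485 = 117711.7
b = 5763.29 / 117711.7 = 0.049 V/decade

0.049 V/decade


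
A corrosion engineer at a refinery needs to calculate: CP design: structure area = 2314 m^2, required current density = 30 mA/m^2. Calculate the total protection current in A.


I = area * current density, then convert mA → A (÷1000)
I = 2314 * 30 / 1000 = 69.42 A

69.42 A


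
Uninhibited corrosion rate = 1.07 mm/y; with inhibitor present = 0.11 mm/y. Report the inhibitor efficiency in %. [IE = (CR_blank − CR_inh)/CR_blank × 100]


Apply the inhibitor-efficiency definition: IE = (CR_blank − CR_inh)/CR_blank × 100
IE = (1.07 − 0.11) / 1.07 × 100
IE = 0.96 / 1.07 × 100 = 89.7 %

89.7 %


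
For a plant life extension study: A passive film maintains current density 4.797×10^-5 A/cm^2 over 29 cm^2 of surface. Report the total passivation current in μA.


I = i_pass * A, then convert A → μA (×10^6)
I = 4.797×10^-5 * 29 * 10^6 = 1391.13 μA

1391.13 μA


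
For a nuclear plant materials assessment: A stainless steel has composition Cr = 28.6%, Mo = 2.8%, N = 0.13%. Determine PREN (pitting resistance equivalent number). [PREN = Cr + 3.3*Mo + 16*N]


Apply the PREN formula: PREN = Cr + 3.3*Mo + 16*N
PREN = 28.6 + 3.3*2.8 + 16*0.13
PREN = 28.6 + 9.24 + 2.08 = 39.92

39.92


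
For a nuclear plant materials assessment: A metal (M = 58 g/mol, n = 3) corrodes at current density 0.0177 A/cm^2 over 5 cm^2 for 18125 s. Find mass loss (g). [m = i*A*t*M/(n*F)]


Apply Faraday's law: m = i*A*t*M / (n*F)
Total charge passed Q = i*A*t = 0.0177*5*18125 = 1604.0625 C
m = Q*M/(n*F) = 1604.0625*58/(3*96485) = 0.32142 g

0.32142 g


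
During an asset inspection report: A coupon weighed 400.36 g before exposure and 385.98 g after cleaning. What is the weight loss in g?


Weight loss = initial − final
WL = 400.36 − 385.98 = 14.38 g

14.38 g


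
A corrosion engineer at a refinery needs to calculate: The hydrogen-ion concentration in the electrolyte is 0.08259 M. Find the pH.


pH = −log10[H+]
pH = −log10(0.08259) = 1.08

1.08


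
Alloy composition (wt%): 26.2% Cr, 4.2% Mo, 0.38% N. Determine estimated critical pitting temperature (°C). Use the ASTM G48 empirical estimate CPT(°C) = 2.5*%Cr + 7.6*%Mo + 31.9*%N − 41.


Apply the ASTM G48 empirical CPT estimate: CPT(°C) = 2.5*%Cr + 7.6*%Mo + 31.9*%N − 41
2.5*26.2 = 65.5; 7.6*4.2 = 31.92; 31.9*0.38 = 12.122
CPT = 65.5 + 31.92 + 12.122 − 41 = 68.542 °C
Rounded to 0.1 °C: CPT ≈ 68.5 °C

68.5 °C


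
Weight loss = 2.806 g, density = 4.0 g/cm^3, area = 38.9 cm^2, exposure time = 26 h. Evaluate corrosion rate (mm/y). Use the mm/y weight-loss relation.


Apply the mm/y weight-loss relation: CR = 87600 * W / (D * A * T)
Numerator: 87600 * 2.806 = 245805.6
Denominator: 4.0 * 38.9 * 26 = 4045.6
CR = 245805.6 / 4045.6 = 60.7588 mm/y

60.7588 mm/y


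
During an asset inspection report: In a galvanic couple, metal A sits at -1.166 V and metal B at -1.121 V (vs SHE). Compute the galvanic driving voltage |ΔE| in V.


Driving voltage is the absolute potential difference.
|ΔE| = |-1.166 − (-1.121)| = 0.045 V

0.045 V


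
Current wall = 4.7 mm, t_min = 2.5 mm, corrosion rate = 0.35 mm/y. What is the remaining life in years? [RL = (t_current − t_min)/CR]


Apply the remaining-life relation: RL = (t_current − t_min) / CR
RL = (4.7 − 2.5) / 0.35 = 2.2 / 0.35 = 6.3 years

6.3 years


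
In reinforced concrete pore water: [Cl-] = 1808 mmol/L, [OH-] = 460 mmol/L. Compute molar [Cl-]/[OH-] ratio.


Threshold parameter = [Cl-] / [OH-] (molar basis; both in mmol/L, so units cancel)
Ratio = 1808 / 460 = 3.93

3.93


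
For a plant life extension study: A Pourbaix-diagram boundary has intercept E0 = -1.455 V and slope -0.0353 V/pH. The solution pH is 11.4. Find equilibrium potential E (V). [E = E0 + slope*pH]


Apply the Pourbaix line equation: E = E0 + slope*pH
E = -1.455 + (-0.0353)*11.4 = -1.455 + (-0.40242) = -1.85742 V
Rounded to 3 decimal places: E = -1.857 V

-1.857 V


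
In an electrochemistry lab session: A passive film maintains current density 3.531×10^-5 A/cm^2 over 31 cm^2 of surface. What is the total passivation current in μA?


I = i_pass * A, then convert A → μA (×10^6)
I = 3.531×10^-5 * 31 * 10^6 = 1094.61 μA

1094.61 μA


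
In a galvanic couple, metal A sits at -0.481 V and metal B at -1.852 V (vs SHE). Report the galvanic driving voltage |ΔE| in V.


Driving voltage is the absolute potential difference.
|ΔE| = |-0.481 − (-1.852)| = 1.371 V

1.371 V


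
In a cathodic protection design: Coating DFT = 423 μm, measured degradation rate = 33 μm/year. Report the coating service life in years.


Service life = thickness / degradation rate
Life = 423 / 33 = 12.8 years

12.8 years


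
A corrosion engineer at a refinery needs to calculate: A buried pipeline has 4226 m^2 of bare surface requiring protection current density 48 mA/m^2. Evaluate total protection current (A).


I = area * current density, then convert mA → A (÷1000)
I = 4226 * 48 / 1000 = 202.85 A

202.85 A


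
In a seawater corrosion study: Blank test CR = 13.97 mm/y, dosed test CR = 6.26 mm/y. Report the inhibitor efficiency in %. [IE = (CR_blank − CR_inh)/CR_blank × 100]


Apply the inhibitor-efficiency definition: IE = (CR_blank − CR_inh)/CR_blank × 100
IE = (13.97 − 6.26) / 13.97 × 100
IE = 7.71 / 13.97 × 100 = 55.2 %

55.2 %


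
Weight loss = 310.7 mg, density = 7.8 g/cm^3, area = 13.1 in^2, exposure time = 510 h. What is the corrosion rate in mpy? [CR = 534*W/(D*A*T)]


Apply the mpy weight-loss relation: CR = 534 * W / (D * A * T)
Numerator: 534 * 310.7 = 165913.8
Denominator: 7.8 * 13.1 * 510 = 52111.8
CR = 165913.8 / 52111.8 = 3.184 mpy

3.184 mpy


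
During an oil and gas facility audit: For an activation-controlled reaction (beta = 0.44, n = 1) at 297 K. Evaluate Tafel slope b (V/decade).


Apply the Tafel slope relation: b = 2.303*R*T/(beta*n*F)
Numerator: 2.303 * 8.314 * 297 = 5686.7
Denominator: 0.44 * 1 * 96485 = 42453.4
b = 5686.7 / 42453.4 = 0.134 V/decade

0.134 V/decade


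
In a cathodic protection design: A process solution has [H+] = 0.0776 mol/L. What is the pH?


pH = −log10[H+]
pH = −log10(0.0776) = 1.11

1.11


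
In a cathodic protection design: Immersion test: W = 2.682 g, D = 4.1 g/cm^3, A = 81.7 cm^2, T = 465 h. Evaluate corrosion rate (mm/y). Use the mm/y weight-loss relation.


Apply the mm/y weight-loss relation: CR = 87600 * W / (D * A * T)
Numerator: 87600 * 2.682 = 234943.2
Denominator: 4.1 * 81.7 * 465 = 155761.05
CR = 234943.2 / 155761.05 = 1.508357 mm/y

1.508357 mm/y


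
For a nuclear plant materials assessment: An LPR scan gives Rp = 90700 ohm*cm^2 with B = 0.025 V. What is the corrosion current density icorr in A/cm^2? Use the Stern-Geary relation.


Apply the Stern-Geary relation: icorr = B / Rp
icorr = 0.025 / 90700 = 2.756×10^-7 A/cm^2

2.756×10^-7 A/cm^2


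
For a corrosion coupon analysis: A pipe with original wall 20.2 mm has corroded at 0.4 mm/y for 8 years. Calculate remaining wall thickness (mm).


Remaining wall = original − CR × time
t = 20.2 − 0.4*8 = 20.2 − 3.2 = 17.0 mm

17.0 mm


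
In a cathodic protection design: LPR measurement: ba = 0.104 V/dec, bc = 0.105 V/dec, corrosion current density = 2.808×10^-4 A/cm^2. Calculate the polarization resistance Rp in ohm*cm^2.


Apply the Stern-Geary equation: Rp = ba*bc / (2.303*icorr*(ba+bc))
ba*bc = 0.104*0.105 = 0.01092
ba+bc = 0.209; 2.303*icorr*(ba+bc) = 2.303*2.808×10^-4*0.209 = 1.3515662×10^-4
Rp = 0.01092 / 1.3515662×10^-4 = 80.8 ohm*cm^2

80.8 ohm*cm^2


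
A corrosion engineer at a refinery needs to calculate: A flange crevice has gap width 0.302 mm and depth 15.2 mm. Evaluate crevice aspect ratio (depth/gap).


Aspect ratio = depth / gap
Ratio = 15.2 / 0.302 = 50.3

50.3


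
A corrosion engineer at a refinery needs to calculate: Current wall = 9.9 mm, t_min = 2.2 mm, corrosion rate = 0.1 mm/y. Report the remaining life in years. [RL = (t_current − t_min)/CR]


Apply the remaining-life relation: RL = (t_current − t_min) / CR
RL = (9.9 − 2.2) / 0.1 = 7.7 / 0.1 = 77.0 years

77.0 years


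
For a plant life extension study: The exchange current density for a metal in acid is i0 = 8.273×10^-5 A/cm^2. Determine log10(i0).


i0 = 8.273×10^-5 A/cm^2
log10(i0) = -4.082

-4.082


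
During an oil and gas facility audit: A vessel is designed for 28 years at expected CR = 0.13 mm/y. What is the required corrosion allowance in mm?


Corrosion allowance = CR × design life
CA = 0.13 * 28 = 3.64 mm

3.64 mm


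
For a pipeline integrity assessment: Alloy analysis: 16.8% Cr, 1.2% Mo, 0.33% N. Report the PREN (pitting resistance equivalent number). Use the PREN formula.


Apply the PREN formula: PREN = Cr + 3.3*Mo + 16*N
PREN = 16.8 + 3.3*1.2 + 16*0.33
PREN = 16.8 + 3.96 + 5.28 = 26.04

26.04


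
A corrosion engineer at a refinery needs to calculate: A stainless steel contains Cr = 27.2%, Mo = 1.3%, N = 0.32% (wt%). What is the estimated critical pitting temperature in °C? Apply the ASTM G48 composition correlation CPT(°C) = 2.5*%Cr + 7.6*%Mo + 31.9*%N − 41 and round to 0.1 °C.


Apply the ASTM G48 empirical CPT estimate: CPT(°C) = 2.5*%Cr + 7.6*%Mo + 31.9*%N − 41
2.5*27.2 = 68; 7.6*1.3 = 9.88; 31.9*0.32 = 10.208
CPT = 68 + 9.88 + 10.208 − 41 = 47.088 °C
Rounded to 0.1 °C: CPT ≈ 47.1 °C

47.1 °C


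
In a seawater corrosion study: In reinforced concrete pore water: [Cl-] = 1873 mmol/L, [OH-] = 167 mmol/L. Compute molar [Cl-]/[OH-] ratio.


Threshold parameter = [Cl-] / [OH-] (molar basis; both in mmol/L, so units cancel)
Ratio = 1873 / 167 = 11.22

11.22


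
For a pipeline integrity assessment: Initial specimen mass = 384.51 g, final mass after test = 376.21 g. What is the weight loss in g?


Weight loss = initial − final
WL = 384.51 − 376.21 = 8.3 g

8.3 g


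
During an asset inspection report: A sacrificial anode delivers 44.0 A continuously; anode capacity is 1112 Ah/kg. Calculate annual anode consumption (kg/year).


Annual consumption = current * hours per year / capacity
Rate = 44.0 * 8760 / 1112 = 346.6 kg/year

346.6 kg/year


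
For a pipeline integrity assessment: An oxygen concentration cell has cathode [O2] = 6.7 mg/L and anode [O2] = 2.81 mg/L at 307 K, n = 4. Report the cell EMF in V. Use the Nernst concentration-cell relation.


Apply the Nernst concentration-cell relation: E = (RT/nF)*ln(C_cathode/C_anode)
RT/nF = 8.314*307/(4*96485) = 0.00661346 V
ln(6.7/2.81) = 0.86892
E = 0.00661346 * 0.86892 = 0.00575 V

0.00575 V


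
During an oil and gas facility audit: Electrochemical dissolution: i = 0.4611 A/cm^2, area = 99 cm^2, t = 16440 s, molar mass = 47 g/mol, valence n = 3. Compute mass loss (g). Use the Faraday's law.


Apply Faraday's law: m = i*A*t*M / (n*F)
Total charge passed Q = i*A*t = 0.4611*99*16440 = 750467.916 C
m = Q*M/(n*F) = 750467.916*47/(3*96485) = 121.85657 g

121.85657 g


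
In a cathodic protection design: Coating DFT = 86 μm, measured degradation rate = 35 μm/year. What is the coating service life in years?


Service life = thickness / degradation rate
Life = 86 / 35 = 2.5 years

2.5 years


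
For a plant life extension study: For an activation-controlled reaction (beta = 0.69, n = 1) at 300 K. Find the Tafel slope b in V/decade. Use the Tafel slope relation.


Apply the Tafel slope relation: b = 2.303*R*T/(beta*n*F)
Numerator: 2.303 * 8.314 * 300 = 5744.14
Denominator: 0.69 * 1 * 96485 = 66574.65
b = 5744.14 / 66574.65 = 0.086 V/decade

0.086 V/decade


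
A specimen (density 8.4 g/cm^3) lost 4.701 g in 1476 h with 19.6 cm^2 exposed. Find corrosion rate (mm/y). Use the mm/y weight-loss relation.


Apply the mm/y weight-loss relation: CR = 87600 * W / (D * A * T)
Numerator: 87600 * 4.701 = 411807.6
Denominator: 8.4 * 19.6 * 1476 = 243008.64
CR = 411807.6 / 243008.64 = 1.69462 mm/y

1.69462 mm/y


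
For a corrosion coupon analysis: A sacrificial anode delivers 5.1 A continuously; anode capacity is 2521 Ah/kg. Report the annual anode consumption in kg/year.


Annual consumption = current * hours per year / capacity
Rate = 5.1 * 8760 / 2521 = 17.7 kg/year

17.7 kg/year


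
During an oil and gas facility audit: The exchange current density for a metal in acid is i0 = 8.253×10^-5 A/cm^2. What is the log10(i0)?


i0 = 8.253×10^-5 A/cm^2
log10(i0) = -4.083

-4.083


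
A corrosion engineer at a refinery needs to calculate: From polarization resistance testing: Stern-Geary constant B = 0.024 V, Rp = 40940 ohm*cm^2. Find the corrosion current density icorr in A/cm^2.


Apply the Stern-Geary relation: icorr = B / Rp
icorr = 0.024 / 40940 = 5.862×10^-7 A/cm^2

5.862×10^-7 A/cm^2


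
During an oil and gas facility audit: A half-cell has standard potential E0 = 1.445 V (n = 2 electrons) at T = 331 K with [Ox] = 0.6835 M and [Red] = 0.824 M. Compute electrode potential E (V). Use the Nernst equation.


Apply the Nernst equation: E = E0 + (RT/nF)*ln([Ox]/[Red])
Step 1: RT/nF = 8.314*331/(2*96485) = 0.01426094 V
Step 2: [Ox]/[Red] = 0.6835/0.824 = 0.82949
Step 3: ln(0.82949) = -0.186944
Step 4: correction = 0.01426094 * -0.186944 = -0.0027 V
E = 1.445 + -0.0027 = 1.4423 V

1.4423 V


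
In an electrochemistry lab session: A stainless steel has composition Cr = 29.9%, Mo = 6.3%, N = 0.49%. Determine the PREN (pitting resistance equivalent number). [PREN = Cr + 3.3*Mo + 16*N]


Apply the PREN formula: PREN = Cr + 3.3*Mo + 16*N
PREN = 29.9 + 3.3*6.3 + 16*0.49
PREN = 29.9 + 20.79 + 7.84 = 58.53

58.53


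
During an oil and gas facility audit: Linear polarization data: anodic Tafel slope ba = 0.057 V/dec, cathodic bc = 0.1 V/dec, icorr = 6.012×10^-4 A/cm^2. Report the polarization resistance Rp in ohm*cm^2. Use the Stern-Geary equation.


Apply the Stern-Geary equation: Rp = ba*bc / (2.303*icorr*(ba+bc))
ba*bc = 0.057*0.1 = 0.0057
ba+bc = 0.157; 2.303*icorr*(ba+bc) = 2.303*6.012×10^-4*0.157 = 2.1737649×10^-4
Rp = 0.0057 / 2.1737649×10^-4 = 26.2 ohm*cm^2

26.2 ohm*cm^2


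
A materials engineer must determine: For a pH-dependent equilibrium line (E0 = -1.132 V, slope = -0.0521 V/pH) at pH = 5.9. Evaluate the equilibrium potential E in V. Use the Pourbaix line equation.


Apply the Pourbaix line equation: E = E0 + slope*pH
E = -1.132 + (-0.0521)*5.9 = -1.132 + (-0.30739) = -1.43939 V
Rounded to 3 decimal places: E = -1.439 V

-1.439 V


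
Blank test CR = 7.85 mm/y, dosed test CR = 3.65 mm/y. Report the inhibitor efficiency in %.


Apply the inhibitor-efficiency definition: IE = (CR_blank − CR_inh)/CR_blank × 100
IE = (7.85 − 3.65) / 7.85 × 100
IE = 4.2 / 7.85 × 100 = 53.5 %

53.5 %


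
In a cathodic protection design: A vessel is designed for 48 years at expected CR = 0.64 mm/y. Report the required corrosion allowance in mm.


Corrosion allowance = CR × design life
CA = 0.64 * 48 = 30.72 mm

30.72 mm


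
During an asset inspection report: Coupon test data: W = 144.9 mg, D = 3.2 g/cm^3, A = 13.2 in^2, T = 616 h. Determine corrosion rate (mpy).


Apply the mpy weight-loss relation: CR = 534 * W / (D * A * T)
Numerator: 534 * 144.9 = 77376.6
Denominator: 3.2 * 13.2 * 616 = 26019.84
CR = 77376.6 / 26019.84 = 2.97375 mpy

2.97375 mpy


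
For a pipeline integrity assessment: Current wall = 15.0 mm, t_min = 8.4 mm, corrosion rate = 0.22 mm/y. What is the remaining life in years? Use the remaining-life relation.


Apply the remaining-life relation: RL = (t_current − t_min) / CR
RL = (15.0 − 8.4) / 0.22 = 6.6 / 0.22 = 30.0 years

30.0 years


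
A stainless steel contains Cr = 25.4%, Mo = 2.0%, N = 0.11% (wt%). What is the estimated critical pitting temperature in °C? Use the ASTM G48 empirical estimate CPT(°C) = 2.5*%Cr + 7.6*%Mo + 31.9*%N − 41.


Apply the ASTM G48 empirical CPT estimate: CPT(°C) = 2.5*%Cr + 7.6*%Mo + 31.9*%N − 41
2.5*25.4 = 63.5; 7.6*2.0 = 15.2; 31.9*0.11 = 3.509
CPT = 63.5 + 15.2 + 3.509 − 41 = 41.209 °C
Rounded to 0.1 °C: CPT ≈ 41.2 °C

41.2 °C


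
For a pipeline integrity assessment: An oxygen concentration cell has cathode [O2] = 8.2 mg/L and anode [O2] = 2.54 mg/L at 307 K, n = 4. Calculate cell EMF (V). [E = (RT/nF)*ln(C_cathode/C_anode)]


Apply the Nernst concentration-cell relation: E = (RT/nF)*ln(C_cathode/C_anode)
RT/nF = 8.314*307/(4*96485) = 0.00661346 V
ln(8.2/2.54) = 1.17197
E = 0.00661346 * 1.17197 = 0.00775 V

0.00775 V


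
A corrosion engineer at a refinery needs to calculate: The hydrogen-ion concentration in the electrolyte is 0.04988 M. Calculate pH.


pH = −log10[H+]
pH = −log10(0.04988) = 1.3

1.3


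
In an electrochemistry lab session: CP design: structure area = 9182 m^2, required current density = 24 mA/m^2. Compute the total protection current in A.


I = area * current density, then convert mA → A (÷1000)
I = 9182 * 24 / 1000 = 220.37 A

220.37 A


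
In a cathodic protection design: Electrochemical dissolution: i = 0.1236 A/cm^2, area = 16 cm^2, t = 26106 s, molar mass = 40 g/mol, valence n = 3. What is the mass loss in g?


Apply Faraday's law: m = i*A*t*M / (n*F)
Total charge passed Q = i*A*t = 0.1236*16*26106 = 51627.2256 C
m = Q*M/(n*F) = 51627.2256*40/(3*96485) = 7.1344 g

7.1344 g


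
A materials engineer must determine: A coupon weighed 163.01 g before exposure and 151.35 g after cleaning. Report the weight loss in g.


Weight loss = initial − final
WL = 163.01 − 151.35 = 11.66 g

11.66 g


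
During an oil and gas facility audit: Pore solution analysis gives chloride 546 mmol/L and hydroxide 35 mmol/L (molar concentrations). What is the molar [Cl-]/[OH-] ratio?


Threshold parameter = [Cl-] / [OH-] (molar basis; both in mmol/L, so units cancel)
Ratio = 546 / 35 = 15.6

15.6


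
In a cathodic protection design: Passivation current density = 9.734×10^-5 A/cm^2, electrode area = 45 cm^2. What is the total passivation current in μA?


I = i_pass * A, then convert A → μA (×10^6)
I = 9.734×10^-5 * 45 * 10^6 = 4380.3 μA

4380.3 μA


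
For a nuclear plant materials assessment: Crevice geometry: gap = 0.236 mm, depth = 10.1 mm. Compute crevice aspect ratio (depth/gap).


Aspect ratio = depth / gap
Ratio = 10.1 / 0.236 = 42.8

42.8


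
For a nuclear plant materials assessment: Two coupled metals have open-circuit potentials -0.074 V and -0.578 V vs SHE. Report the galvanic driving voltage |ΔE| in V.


Driving voltage is the absolute potential difference.
|ΔE| = |-0.074 − (-0.578)| = 0.504 V

0.504 V


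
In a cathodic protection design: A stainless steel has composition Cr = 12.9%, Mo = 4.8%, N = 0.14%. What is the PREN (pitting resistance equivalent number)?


Apply the PREN formula: PREN = Cr + 3.3*Mo + 16*N
PREN = 12.9 + 3.3*4.8 + 16*0.14
PREN = 12.9 + 15.84 + 2.24 = 30.98

30.98


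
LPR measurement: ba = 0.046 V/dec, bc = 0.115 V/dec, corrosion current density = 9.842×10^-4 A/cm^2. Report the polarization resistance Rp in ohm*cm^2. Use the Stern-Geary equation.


Apply the Stern-Geary equation: Rp = ba*bc / (2.303*icorr*(ba+bc))
ba*bc = 0.046*0.115 = 0.00529
ba+bc = 0.161; 2.303*icorr*(ba+bc) = 2.303*9.842×10^-4*0.161 = 3.6492463×10^-4
Rp = 0.00529 / 3.6492463×10^-4 = 14.5 ohm*cm^2

14.5 ohm*cm^2


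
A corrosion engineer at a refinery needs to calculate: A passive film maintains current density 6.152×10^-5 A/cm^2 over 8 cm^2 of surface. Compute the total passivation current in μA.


I = i_pass * A, then convert A → μA (×10^6)
I = 6.152×10^-5 * 8 * 10^6 = 492.16 μA

492.16 μA


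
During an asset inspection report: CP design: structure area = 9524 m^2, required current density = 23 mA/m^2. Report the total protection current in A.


I = area * current density, then convert mA → A (÷1000)
I = 9524 * 23 / 1000 = 219.05 A

219.05 A


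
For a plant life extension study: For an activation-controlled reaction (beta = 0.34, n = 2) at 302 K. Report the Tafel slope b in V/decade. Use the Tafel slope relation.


Apply the Tafel slope relation: b = 2.303*R*T/(beta*n*F)
Numerator: 2.303 * 8.314 * 302 = 5782.44
Denominator: 0.34 * 2 * 96485 = 65609.8
b = 5782.44 / 65609.8 = 0.0881 V/decade

0.0881 V/decade


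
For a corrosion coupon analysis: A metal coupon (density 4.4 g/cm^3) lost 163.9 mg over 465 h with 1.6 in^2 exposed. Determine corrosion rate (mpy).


Apply the mpy weight-loss relation: CR = 534 * W / (D * A * T)
Numerator: 534 * 163.9 = 87522.6
Denominator: 4.4 * 1.6 * 465 = 3273.6
CR = 87522.6 / 3273.6 = 26.7359 mpy

26.7359 mpy


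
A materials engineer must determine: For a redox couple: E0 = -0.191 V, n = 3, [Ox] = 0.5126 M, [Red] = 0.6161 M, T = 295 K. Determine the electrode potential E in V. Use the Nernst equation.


Apply the Nernst equation: E = E0 + (RT/nF)*ln([Ox]/[Red])
Step 1: RT/nF = 8.314*295/(3*96485) = 0.00847327 V
Step 2: [Ox]/[Red] = 0.5126/0.6161 = 0.832008
Step 3: ln(0.832008) = -0.183913
Step 4: correction = 0.00847327 * -0.183913 = -0.0016 V
E = -0.191 + -0.0016 = -0.1926 V

-0.1926 V


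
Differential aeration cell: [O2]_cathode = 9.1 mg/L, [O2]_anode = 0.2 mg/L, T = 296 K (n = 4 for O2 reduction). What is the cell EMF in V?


Apply the Nernst concentration-cell relation: E = (RT/nF)*ln(C_cathode/C_anode)
RT/nF = 8.314*296/(4*96485) = 0.00637649 V
ln(9.1/0.2) = 3.81771
E = 0.00637649 * 3.81771 = 0.02434 V

0.02434 V


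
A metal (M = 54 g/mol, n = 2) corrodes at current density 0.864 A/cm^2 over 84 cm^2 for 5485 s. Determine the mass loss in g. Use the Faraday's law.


Apply Faraday's law: m = i*A*t*M / (n*F)
Total charge passed Q = i*A*t = 0.864*84*5485 = 398079.36 C
m = Q*M/(n*F) = 398079.36*54/(2*96485) = 111.39703 g

111.39703 g


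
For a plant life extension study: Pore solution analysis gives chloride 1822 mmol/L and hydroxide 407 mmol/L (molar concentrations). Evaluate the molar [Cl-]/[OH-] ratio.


Threshold parameter = [Cl-] / [OH-] (molar basis; both in mmol/L, so units cancel)
Ratio = 1822 / 407 = 4.48

4.48


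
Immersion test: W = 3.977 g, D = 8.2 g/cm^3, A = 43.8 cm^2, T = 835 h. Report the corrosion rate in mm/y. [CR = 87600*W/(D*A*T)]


Apply the mm/y weight-loss relation: CR = 87600 * W / (D * A * T)
Numerator: 87600 * 3.977 = 348385.2
Denominator: 8.2 * 43.8 * 835 = 299898.6
CR = 348385.2 / 299898.6 = 1.16168 mm/y

1.16168 mm/y


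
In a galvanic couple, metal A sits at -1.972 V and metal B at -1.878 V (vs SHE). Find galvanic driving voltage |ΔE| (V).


Driving voltage is the absolute potential difference.
|ΔE| = |-1.972 − (-1.878)| = 0.094 V

0.094 V


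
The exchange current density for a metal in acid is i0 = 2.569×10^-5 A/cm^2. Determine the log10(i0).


i0 = 2.569×10^-5 A/cm^2
log10(i0) = -4.59

-4.59


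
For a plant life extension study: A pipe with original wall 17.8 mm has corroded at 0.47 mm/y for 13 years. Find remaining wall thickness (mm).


Remaining wall = original − CR × time
t = 17.8 − 0.47*13 = 17.8 − 6.11 = 11.69 mm

11.69 mm


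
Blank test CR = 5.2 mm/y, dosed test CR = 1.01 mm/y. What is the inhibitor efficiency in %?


Apply the inhibitor-efficiency definition: IE = (CR_blank − CR_inh)/CR_blank × 100
IE = (5.2 − 1.01) / 5.2 × 100
IE = 4.19 / 5.2 × 100 = 80.6 %

80.6 %


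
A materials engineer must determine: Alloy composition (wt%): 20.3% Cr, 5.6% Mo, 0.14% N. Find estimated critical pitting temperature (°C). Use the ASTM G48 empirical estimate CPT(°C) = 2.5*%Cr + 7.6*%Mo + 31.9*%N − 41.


Apply the ASTM G48 empirical CPT estimate: CPT(°C) = 2.5*%Cr + 7.6*%Mo + 31.9*%N − 41
2.5*20.3 = 50.75; 7.6*5.6 = 42.56; 31.9*0.14 = 4.466
CPT = 50.75 + 42.56 + 4.466 − 41 = 56.776 °C
Rounded to 0.1 °C: CPT ≈ 56.8 °C

56.8 °C


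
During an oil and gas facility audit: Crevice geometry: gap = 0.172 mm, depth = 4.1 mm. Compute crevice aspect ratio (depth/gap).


Aspect ratio = depth / gap
Ratio = 4.1 / 0.172 = 23.8

23.8


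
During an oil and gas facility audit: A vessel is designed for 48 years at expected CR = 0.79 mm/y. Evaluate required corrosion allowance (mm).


Corrosion allowance = CR × design life
CA = 0.79 * 48 = 37.92 mm

37.92 mm


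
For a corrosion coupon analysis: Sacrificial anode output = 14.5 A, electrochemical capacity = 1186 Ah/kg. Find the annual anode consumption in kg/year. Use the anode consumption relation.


Annual consumption = current * hours per year / capacity
Rate = 14.5 * 8760 / 1186 = 107.1 kg/year

107.1 kg/year


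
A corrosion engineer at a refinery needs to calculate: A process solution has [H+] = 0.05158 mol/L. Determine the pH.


pH = −log10[H+]
pH = −log10(0.05158) = 1.29

1.29


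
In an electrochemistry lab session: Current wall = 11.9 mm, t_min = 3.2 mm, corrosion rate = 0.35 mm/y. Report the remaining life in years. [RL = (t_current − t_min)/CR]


Apply the remaining-life relation: RL = (t_current − t_min) / CR
RL = (11.9 − 3.2) / 0.35 = 8.7 / 0.35 = 24.9 years

24.9 years


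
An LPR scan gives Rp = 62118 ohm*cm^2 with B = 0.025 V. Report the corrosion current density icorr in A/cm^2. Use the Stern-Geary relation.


Apply the Stern-Geary relation: icorr = B / Rp
icorr = 0.025 / 62118 = 4.025×10^-7 A/cm^2

4.025×10^-7 A/cm^2


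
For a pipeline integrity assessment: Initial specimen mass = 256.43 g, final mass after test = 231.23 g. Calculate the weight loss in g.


Weight loss = initial − final
WL = 256.43 − 231.23 = 25.2 g

25.2 g


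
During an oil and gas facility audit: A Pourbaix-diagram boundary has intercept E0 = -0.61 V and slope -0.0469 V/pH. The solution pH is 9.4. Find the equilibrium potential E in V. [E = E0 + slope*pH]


Apply the Pourbaix line equation: E = E0 + slope*pH
E = -0.61 + (-0.0469)*9.4 = -0.61 + (-0.44086) = -1.05086 V
Rounded to 4 decimal places: E = -1.0509 V

-1.0509 V


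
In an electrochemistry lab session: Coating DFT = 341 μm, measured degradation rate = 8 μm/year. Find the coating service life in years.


Service life = thickness / degradation rate
Life = 341 / 8 = 42.6 years

42.6 years


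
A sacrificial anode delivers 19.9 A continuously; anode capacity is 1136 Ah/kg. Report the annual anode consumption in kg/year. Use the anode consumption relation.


Annual consumption = current * hours per year / capacity
Rate = 19.9 * 8760 / 1136 = 153.5 kg/year

153.5 kg/year


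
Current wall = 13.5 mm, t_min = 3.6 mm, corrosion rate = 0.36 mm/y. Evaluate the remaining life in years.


Apply the remaining-life relation: RL = (t_current − t_min) / CR
RL = (13.5 − 3.6) / 0.36 = 9.9 / 0.36 = 27.5 years

27.5 years


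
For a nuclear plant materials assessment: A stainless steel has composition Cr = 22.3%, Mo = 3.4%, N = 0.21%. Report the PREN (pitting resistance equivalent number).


Apply the PREN formula: PREN = Cr + 3.3*Mo + 16*N
PREN = 22.3 + 3.3*3.4 + 16*0.21
PREN = 22.3 + 11.22 + 3.36 = 36.88

36.88


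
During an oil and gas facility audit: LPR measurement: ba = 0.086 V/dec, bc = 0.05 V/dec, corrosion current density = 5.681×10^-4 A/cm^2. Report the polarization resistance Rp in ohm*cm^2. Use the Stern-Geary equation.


Apply the Stern-Geary equation: Rp = ba*bc / (2.303*icorr*(ba+bc))
ba*bc = 0.086*0.05 = 0.0043
ba+bc = 0.136; 2.303*icorr*(ba+bc) = 2.303*5.681×10^-4*0.136 = 1.7793346×10^-4
Rp = 0.0043 / 1.7793346×10^-4 = 24.2 ohm*cm^2

24.2 ohm*cm^2


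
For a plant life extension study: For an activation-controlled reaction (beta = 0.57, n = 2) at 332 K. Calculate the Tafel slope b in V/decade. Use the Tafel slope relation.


Apply the Tafel slope relation: b = 2.303*R*T/(beta*n*F)
Numerator: 2.303 * 8.314 * 332 = 6356.85
Denominator: 0.57 * 2 * 96485 = 109992.9
b = 6356.85 / 109992.9 = 0.0578 V/decade

0.0578 V/decade


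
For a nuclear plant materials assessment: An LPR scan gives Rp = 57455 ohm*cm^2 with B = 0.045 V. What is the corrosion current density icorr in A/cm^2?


Apply the Stern-Geary relation: icorr = B / Rp
icorr = 0.045 / 57455 = 7.832×10^-7 A/cm^2

7.832×10^-7 A/cm^2


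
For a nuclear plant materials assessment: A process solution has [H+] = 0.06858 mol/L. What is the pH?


pH = −log10[H+]
pH = −log10(0.06858) = 1.16

1.16


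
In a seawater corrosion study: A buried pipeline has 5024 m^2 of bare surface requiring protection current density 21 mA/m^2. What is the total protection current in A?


I = area * current density, then convert mA → A (÷1000)
I = 5024 * 21 / 1000 = 105.5 A

105.5 A


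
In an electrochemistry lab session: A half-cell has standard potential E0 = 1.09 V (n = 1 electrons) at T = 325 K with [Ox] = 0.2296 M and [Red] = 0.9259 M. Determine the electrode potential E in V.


Apply the Nernst equation: E = E0 + (RT/nF)*ln([Ox]/[Red])
Step 1: RT/nF = 8.314*325/(1*96485) = 0.02800487 V
Step 2: [Ox]/[Red] = 0.2296/0.9259 = 0.247975
Step 3: ln(0.247975) = -1.394427
Step 4: correction = 0.02800487 * -1.394427 = -0.039 V
E = 1.09 + -0.039 = 1.051 V

1.051 V


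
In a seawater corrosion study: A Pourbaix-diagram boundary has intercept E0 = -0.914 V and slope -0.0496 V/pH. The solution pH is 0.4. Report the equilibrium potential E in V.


Apply the Pourbaix line equation: E = E0 + slope*pH
E = -0.914 + (-0.0496)*0.4 = -0.914 + (-0.01984) = -0.93384 V
Rounded to 4 decimal places: E = -0.9338 V

-0.9338 V


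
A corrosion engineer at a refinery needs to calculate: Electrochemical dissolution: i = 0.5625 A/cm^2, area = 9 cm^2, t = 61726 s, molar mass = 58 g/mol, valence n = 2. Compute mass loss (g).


Apply Faraday's law: m = i*A*t*M / (n*F)
Total charge passed Q = i*A*t = 0.5625*9*61726 = 312487.875 C
m = Q*M/(n*F) = 312487.875*58/(2*96485) = 93.9229 g

93.9229 g


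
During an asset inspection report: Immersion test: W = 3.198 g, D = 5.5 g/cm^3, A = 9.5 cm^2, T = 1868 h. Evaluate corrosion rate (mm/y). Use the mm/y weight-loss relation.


Apply the mm/y weight-loss relation: CR = 87600 * W / (D * A * T)
Numerator: 87600 * 3.198 = 280144.8
Denominator: 5.5 * 9.5 * 1868 = 97603.0
CR = 280144.8 / 97603.0 = 2.87025 mm/y

2.87025 mm/y


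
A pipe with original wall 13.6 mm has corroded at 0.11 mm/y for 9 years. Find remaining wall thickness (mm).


Remaining wall = original − CR × time
t = 13.6 − 0.11*9 = 13.6 − 0.99 = 12.61 mm

12.61 mm


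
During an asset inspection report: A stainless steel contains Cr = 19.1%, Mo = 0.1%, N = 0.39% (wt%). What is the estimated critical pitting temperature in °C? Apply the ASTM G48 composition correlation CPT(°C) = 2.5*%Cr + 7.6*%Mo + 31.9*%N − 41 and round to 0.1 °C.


Apply the ASTM G48 empirical CPT estimate: CPT(°C) = 2.5*%Cr + 7.6*%Mo + 31.9*%N − 41
2.5*19.1 = 47.75; 7.6*0.1 = 0.76; 31.9*0.39 = 12.441
CPT = 47.75 + 0.76 + 12.441 − 41 = 19.951 °C
Rounded to 0.1 °C: CPT ≈ 20.0 °C

20.0 °C


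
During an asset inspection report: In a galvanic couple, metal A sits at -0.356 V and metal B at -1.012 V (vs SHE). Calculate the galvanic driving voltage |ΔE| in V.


Driving voltage is the absolute potential difference.
|ΔE| = |-0.356 − (-1.012)| = 0.656 V

0.656 V


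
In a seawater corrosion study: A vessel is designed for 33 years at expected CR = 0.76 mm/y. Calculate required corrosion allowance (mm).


Corrosion allowance = CR × design life
CA = 0.76 * 33 = 25.08 mm

25.08 mm


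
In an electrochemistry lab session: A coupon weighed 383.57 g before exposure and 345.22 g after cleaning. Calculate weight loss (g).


Weight loss = initial − final
WL = 383.57 − 345.22 = 38.35 g

38.35 g


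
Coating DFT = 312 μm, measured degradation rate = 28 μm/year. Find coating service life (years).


Service life = thickness / degradation rate
Life = 312 / 28 = 11.1 years

11.1 years


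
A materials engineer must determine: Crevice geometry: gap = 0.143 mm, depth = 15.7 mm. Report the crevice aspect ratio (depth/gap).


Aspect ratio = depth / gap
Ratio = 15.7 / 0.143 = 109.8

109.8


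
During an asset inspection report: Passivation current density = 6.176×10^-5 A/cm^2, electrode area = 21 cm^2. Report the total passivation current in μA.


I = i_pass * A, then convert A → μA (×10^6)
I = 6.176×10^-5 * 21 * 10^6 = 1296.96 μA

1296.96 μA


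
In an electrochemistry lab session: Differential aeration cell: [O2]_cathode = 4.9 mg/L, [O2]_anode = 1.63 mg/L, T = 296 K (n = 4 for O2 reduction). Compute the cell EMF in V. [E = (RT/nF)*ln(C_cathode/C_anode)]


Apply the Nernst concentration-cell relation: E = (RT/nF)*ln(C_cathode/C_anode)
RT/nF = 8.314*296/(4*96485) = 0.00637649 V
ln(4.9/1.63) = 1.10066
E = 0.00637649 * 1.10066 = 0.00702 V

0.00702 V


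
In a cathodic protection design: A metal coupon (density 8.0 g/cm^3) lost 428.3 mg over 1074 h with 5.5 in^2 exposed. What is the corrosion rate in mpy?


Apply the mpy weight-loss relation: CR = 534 * W / (D * A * T)
Numerator: 534 * 428.3 = 228712.2
Denominator: 8.0 * 5.5 * 1074 = 47256.0
CR = 228712.2 / 47256.0 = 4.83986 mpy

4.83986 mpy


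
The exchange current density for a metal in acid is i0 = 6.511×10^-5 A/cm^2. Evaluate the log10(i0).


i0 = 6.511×10^-5 A/cm^2
log10(i0) = -4.186

-4.186


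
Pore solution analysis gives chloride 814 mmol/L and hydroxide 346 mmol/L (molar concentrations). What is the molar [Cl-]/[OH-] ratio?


Threshold parameter = [Cl-] / [OH-] (molar basis; both in mmol/L, so units cancel)
Ratio = 814 / 346 = 2.35

2.35


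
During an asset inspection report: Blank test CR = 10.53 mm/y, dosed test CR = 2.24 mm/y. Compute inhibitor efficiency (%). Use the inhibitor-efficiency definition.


Apply the inhibitor-efficiency definition: IE = (CR_blank − CR_inh)/CR_blank × 100
IE = (10.53 − 2.24) / 10.53 × 100
IE = 8.29 / 10.53 × 100 = 78.7 %

78.7 %


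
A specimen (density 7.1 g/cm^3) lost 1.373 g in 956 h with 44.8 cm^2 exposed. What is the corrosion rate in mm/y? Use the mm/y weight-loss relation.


Apply the mm/y weight-loss relation: CR = 87600 * W / (D * A * T)
Numerator: 87600 * 1.373 = 120274.8
Denominator: 7.1 * 44.8 * 956 = 304084.48
CR = 120274.8 / 304084.48 = 0.39553 mm/y

0.39553 mm/y


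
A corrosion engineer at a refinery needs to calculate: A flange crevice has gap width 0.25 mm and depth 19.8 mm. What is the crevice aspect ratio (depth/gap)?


Aspect ratio = depth / gap
Ratio = 19.8 / 0.25 = 79.2

79.2


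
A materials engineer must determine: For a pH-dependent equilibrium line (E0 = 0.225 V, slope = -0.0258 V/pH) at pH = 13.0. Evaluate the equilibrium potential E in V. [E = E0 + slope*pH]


Apply the Pourbaix line equation: E = E0 + slope*pH
E = 0.225 + (-0.0258)*13.0 = 0.225 + (-0.3354) = -0.1104 V
Rounded to 3 decimal places: E = -0.110 V

-0.110 V


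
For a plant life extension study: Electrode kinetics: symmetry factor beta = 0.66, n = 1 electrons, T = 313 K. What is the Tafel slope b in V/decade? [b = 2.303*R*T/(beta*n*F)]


Apply the Tafel slope relation: b = 2.303*R*T/(beta*n*F)
Numerator: 2.303 * 8.314 * 313 = 5993.06
Denominator: 0.66 * 1 * 96485 = 63680.1
b = 5993.06 / 63680.1 = 0.094 V/decade

0.094 V/decade


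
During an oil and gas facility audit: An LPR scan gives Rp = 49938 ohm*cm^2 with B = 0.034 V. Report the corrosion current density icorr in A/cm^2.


Apply the Stern-Geary relation: icorr = B / Rp
icorr = 0.034 / 49938 = 6.808×10^-7 A/cm^2

6.808×10^-7 A/cm^2


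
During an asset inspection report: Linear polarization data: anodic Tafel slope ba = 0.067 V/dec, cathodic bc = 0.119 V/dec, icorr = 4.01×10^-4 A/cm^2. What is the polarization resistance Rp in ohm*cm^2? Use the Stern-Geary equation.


Apply the Stern-Geary equation: Rp = ba*bc / (2.303*icorr*(ba+bc))
ba*bc = 0.067*0.119 = 0.007973
ba+bc = 0.186; 2.303*icorr*(ba+bc) = 2.303*4.01×10^-4*0.186 = 1.7177156×10^-4
Rp = 0.007973 / 1.7177156×10^-4 = 46.4 ohm*cm^2

46.4 ohm*cm^2


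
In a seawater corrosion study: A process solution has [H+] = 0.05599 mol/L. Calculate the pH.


pH = −log10[H+]
pH = −log10(0.05599) = 1.25

1.25


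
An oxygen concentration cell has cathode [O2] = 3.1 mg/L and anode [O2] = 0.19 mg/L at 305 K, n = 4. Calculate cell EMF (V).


Apply the Nernst concentration-cell relation: E = (RT/nF)*ln(C_cathode/C_anode)
RT/nF = 8.314*305/(4*96485) = 0.00657037 V
ln(3.1/0.19) = 2.79213
E = 0.00657037 * 2.79213 = 0.01835 V

0.01835 V


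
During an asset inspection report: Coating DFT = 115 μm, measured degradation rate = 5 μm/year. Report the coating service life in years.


Service life = thickness / degradation rate
Life = 115 / 5 = 23.0 years

23.0 years


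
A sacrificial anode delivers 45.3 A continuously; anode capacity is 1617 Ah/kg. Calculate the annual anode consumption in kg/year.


Annual consumption = current * hours per year / capacity
Rate = 45.3 * 8760 / 1617 = 245.4 kg/year

245.4 kg/year


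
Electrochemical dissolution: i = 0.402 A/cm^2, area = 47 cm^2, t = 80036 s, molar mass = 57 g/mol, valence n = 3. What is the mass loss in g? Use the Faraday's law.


Apply Faraday's law: m = i*A*t*M / (n*F)
Total charge passed Q = i*A*t = 0.402*47*80036 = 1512200.184 C
m = Q*M/(n*F) = 1512200.184*57/(3*96485) = 297.7852 g

297.7852 g


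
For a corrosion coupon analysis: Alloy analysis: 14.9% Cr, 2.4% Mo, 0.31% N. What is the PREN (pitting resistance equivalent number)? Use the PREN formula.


Apply the PREN formula: PREN = Cr + 3.3*Mo + 16*N
PREN = 14.9 + 3.3*2.4 + 16*0.31
PREN = 14.9 + 7.92 + 4.96 = 27.78

27.78


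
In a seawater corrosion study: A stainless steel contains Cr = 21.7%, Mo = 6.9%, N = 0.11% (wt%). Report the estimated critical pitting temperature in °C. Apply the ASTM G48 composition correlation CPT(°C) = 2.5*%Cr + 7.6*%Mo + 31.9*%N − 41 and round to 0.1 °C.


Apply the ASTM G48 empirical CPT estimate: CPT(°C) = 2.5*%Cr + 7.6*%Mo + 31.9*%N − 41
2.5*21.7 = 54.25; 7.6*6.9 = 52.44; 31.9*0.11 = 3.509
CPT = 54.25 + 52.44 + 3.509 − 41 = 69.199 °C
Rounded to 0.1 °C: CPT ≈ 69.2 °C

69.2 °C


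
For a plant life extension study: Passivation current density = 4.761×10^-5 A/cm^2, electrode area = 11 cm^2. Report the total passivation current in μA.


I = i_pass * A, then convert A → μA (×10^6)
I = 4.761×10^-5 * 11 * 10^6 = 523.71 μA

523.71 μA


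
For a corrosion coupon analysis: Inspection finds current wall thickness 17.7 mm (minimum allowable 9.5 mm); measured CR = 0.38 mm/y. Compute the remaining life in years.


Apply the remaining-life relation: RL = (t_current − t_min) / CR
RL = (17.7 − 9.5) / 0.38 = 8.2 / 0.38 = 21.6 years

21.6 years


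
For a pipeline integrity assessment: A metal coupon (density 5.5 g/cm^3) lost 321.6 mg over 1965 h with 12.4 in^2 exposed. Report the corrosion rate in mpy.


Apply the mpy weight-loss relation: CR = 534 * W / (D * A * T)
Numerator: 534 * 321.6 = 171734.4
Denominator: 5.5 * 12.4 * 1965 = 134013.0
CR = 171734.4 / 134013.0 = 1.28148 mpy

1.28148 mpy


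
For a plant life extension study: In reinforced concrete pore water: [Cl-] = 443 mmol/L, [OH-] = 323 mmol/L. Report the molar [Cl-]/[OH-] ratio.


Threshold parameter = [Cl-] / [OH-] (molar basis; both in mmol/L, so units cancel)
Ratio = 443 / 323 = 1.37

1.37


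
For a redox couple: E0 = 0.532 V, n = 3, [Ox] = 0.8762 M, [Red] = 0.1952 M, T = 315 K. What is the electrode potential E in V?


Apply the Nernst equation: E = E0 + (RT/nF)*ln([Ox]/[Red])
Step 1: RT/nF = 8.314*315/(3*96485) = 0.00904773 V
Step 2: [Ox]/[Red] = 0.8762/0.1952 = 4.48873
Step 3: ln(4.48873) = 1.50157
Step 4: correction = 0.00904773 * 1.50157 = 0.0136 V
E = 0.532 + 0.0136 = 0.5456 V

0.5456 V
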